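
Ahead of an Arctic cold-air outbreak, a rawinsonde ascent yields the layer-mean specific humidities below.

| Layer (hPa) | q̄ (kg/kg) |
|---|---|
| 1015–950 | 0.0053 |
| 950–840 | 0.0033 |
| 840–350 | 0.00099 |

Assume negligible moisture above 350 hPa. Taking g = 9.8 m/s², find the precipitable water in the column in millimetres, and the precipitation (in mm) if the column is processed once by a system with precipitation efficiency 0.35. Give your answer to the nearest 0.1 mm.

Precipitable water is the column-integrated vapour mass per unit area: PW = (1/g) Σ q̄ Δp, with q in kg/kg and Δp in Pa (1 kg/m² of water = 1 mm).
Layer 1015–950 hPa: Δp = 65 hPa = 6500 Pa, q̄ = 0.0053 kg/kg → 0.0053 × 6500 / 9.8 = 3.52 mm
Layer 950–840 hPa: Δp = 110 hPa = 11000 Pa, q̄ = 0.0033 kg/kg → 0.0033 × 11000 / 9.8 = 3.70 mm
Layer 840–350 hPa: Δp = 490 hPa = 49000 Pa, q̄ = 0.00099 kg/kg → 0.00099 × 49000 / 9.8 = 4.95 mm
PW = 3.52 + 3.70 + 4.95 = 12.17 ≈ 12.2 mm.
Precipitation = ε × PW = 0.35 × 12.2 = 4.3 mm.

PW ≈ 12.2 mm; precipitation ≈ 4.3 mm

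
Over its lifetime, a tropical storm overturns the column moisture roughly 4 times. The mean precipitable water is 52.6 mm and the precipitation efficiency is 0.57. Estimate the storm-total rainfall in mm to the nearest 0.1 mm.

rainfall ≈ 119.9 mm

Each cycle deposits ε × PW = 0.57 × 52.6 = 29.982 mm.
Over 4 cycles: 4 × 29.982 = 119.9 mm.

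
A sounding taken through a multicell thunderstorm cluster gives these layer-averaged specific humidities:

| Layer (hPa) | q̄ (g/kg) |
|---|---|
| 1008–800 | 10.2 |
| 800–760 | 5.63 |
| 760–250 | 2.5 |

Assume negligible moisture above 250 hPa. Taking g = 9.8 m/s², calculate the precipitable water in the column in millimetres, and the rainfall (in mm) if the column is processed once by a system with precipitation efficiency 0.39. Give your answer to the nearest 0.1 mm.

PW ≈ 37.0 mm; rainfall ≈ 14.4 mm

Precipitable water is the column-integrated vapour mass per unit area: PW = (1/g) Σ q̄ Δp, with q in kg/kg and Δp in Pa (1 kg/m² of water = 1 mm).
Layer 1008–800 hPa: Δp = 208 hPa = 20800 Pa, q̄ = 0.0102 kg/kg → 0.0102 × 20800 / 9.8 = 21.65 mm
Layer 800–760 hPa: Δp = 40 hPa = 4000 Pa, q̄ = 0.00563 kg/kg → 0.00563 × 4000 / 9.8 = 2.30 mm
Layer 760–250 hPa: Δp = 510 hPa = 51000 Pa, q̄ = 0.0025 kg/kg → 0.0025 × 51000 / 9.8 = 13.01 mm
PW = 21.65 + 2.30 + 13.01 = 36.96 ≈ 37.0 mm.
Rainfall = ε × PW = 0.39 × 37.0 = 14.4 mm.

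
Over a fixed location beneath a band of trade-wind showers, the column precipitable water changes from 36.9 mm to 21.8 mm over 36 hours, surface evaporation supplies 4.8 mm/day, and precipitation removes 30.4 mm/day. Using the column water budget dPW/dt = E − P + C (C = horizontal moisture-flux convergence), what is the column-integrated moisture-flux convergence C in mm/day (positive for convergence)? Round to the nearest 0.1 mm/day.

dPW/dt = (21.8 − 36.9) mm / (36/24 day) = -10.067 mm/day.
C = dPW/dt − E + P = (-10.067) − 4.8 + 30.4 = 15.5 mm/day.

C ≈ 15.5 mm/day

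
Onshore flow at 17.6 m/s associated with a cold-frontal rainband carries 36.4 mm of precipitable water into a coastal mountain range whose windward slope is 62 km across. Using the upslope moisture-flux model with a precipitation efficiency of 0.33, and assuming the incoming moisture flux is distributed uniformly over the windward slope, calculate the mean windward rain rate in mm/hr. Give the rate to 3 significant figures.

Incoming column moisture flux per unit ridge length: F = V × PW = 17.6 × 36.4 = 640.64 mm·m/s.
Spread over the 62 km slope with efficiency ε = 0.33: R = ε·F/W = 0.33 × 640.64 / 62000 m = 3.410e-03 mm/s.
R = 3.410e-03 × 3600 = 12.3 mm/hr.

R ≈ 12.3 mm/hr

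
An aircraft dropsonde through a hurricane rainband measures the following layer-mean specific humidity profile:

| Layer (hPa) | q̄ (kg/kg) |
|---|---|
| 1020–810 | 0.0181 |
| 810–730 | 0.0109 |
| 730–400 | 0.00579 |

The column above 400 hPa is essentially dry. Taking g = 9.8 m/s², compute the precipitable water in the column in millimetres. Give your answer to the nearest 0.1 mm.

Precipitable water is the column-integrated vapour mass per unit area: PW = (1/g) Σ q̄ Δp, with q in kg/kg and Δp in Pa (1 kg/m² of water = 1 mm).
Layer 1020–810 hPa: Δp = 210 hPa = 21000 Pa, q̄ = 0.0181 kg/kg → 0.0181 × 21000 / 9.8 = 38.79 mm
Layer 810–730 hPa: Δp = 80 hPa = 8000 Pa, q̄ = 0.0109 kg/kg → 0.0109 × 8000 / 9.8 = 8.90 mm
Layer 730–400 hPa: Δp = 330 hPa = 33000 Pa, q̄ = 0.00579 kg/kg → 0.00579 × 33000 / 9.8 = 19.50 mm
PW = 38.79 + 8.90 + 19.50 = 67.19 ≈ 67.2 mm.

PW ≈ 67.2 mm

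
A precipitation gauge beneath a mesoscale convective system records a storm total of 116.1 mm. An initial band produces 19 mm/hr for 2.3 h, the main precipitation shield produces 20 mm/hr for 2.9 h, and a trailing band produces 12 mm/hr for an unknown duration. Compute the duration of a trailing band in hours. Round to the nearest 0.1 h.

Known phases: 19 × 2.3 + 20 × 2.9 = 43.7 + 58 = 101.7 mm.
Remaining depth = 116.1 − 101.7 = 14.4 mm.
Duration = 14.4 / 12 = 1.2 h.

duration ≈ 1.2 h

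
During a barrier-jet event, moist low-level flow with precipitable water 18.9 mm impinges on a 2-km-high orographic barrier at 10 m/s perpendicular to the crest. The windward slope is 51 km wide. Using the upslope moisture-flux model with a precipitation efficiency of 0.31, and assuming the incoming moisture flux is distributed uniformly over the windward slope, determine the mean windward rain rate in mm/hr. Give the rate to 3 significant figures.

R ≈ 4.14 mm/hr

Incoming column moisture flux per unit ridge length: F = V × PW = 10 × 18.9 = 189 mm·m/s.
Spread over the 51 km slope with efficiency ε = 0.31: R = ε·F/W = 0.31 × 189 / 51000 m = 1.149e-03 mm/s.
R = 1.149e-03 × 3600 = 4.14 mm/hr.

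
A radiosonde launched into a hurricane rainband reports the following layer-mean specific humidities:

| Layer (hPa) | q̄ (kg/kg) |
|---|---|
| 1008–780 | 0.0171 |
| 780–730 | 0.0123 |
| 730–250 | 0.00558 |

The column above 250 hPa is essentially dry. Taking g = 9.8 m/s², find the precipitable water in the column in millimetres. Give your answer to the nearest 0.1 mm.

Precipitable water is the column-integrated vapour mass per unit area: PW = (1/g) Σ q̄ Δp, with q in kg/kg and Δp in Pa (1 kg/m² of water = 1 mm).
Layer 1008–780 hPa: Δp = 228 hPa = 22800 Pa, q̄ = 0.0171 kg/kg → 0.0171 × 22800 / 9.8 = 39.78 mm
Layer 780–730 hPa: Δp = 50 hPa = 5000 Pa, q̄ = 0.0123 kg/kg → 0.0123 × 5000 / 9.8 = 6.28 mm
Layer 730–250 hPa: Δp = 480 hPa = 48000 Pa, q̄ = 0.00558 kg/kg → 0.00558 × 48000 / 9.8 = 27.33 mm
PW = 39.78 + 6.28 + 27.33 = 73.39 ≈ 73.4 mm.

PW ≈ 73.4 mm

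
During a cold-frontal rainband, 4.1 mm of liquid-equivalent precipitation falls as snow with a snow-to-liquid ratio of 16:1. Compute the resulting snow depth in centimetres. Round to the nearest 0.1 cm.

snow depth ≈ 6.6 cm

Snow depth = liquid × ratio = 4.1 mm × 16 = 65.6 mm = 6.6 cm.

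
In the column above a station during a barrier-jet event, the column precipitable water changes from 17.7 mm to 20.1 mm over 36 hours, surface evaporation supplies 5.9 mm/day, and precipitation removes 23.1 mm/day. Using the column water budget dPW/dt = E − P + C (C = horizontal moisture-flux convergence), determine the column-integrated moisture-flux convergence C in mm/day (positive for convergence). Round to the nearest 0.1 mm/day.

C ≈ 18.8 mm/day

dPW/dt = (20.1 − 17.7) mm / (36/24 day) = +1.600 mm/day.
C = dPW/dt − E + P = (+1.600) − 5.9 + 23.1 = 18.8 mm/day.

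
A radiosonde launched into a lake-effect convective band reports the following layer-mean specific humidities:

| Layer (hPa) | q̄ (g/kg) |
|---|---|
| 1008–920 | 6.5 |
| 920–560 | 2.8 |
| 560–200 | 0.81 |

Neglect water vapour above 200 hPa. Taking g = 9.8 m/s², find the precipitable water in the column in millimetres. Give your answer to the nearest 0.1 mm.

Precipitable water is the column-integrated vapour mass per unit area: PW = (1/g) Σ q̄ Δp, with q in kg/kg and Δp in Pa (1 kg/m² of water = 1 mm).
Layer 1008–920 hPa: Δp = 88 hPa = 8800 Pa, q̄ = 0.0065 kg/kg → 0.0065 × 8800 / 9.8 = 5.84 mm
Layer 920–560 hPa: Δp = 360 hPa = 36000 Pa, q̄ = 0.0028 kg/kg → 0.0028 × 36000 / 9.8 = 10.29 mm
Layer 560–200 hPa: Δp = 360 hPa = 36000 Pa, q̄ = 0.00081 kg/kg → 0.00081 × 36000 / 9.8 = 2.98 mm
PW = 5.84 + 10.29 + 2.98 = 19.11 ≈ 19.1 mm.

PW ≈ 19.1 mm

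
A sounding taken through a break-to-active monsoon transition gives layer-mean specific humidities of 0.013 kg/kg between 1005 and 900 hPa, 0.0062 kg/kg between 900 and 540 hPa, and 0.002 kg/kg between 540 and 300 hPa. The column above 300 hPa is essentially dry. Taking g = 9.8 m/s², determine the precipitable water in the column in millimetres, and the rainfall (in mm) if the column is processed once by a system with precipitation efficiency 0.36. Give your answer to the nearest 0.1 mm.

PW ≈ 41.6 mm; rainfall ≈ 15.0 mm

Precipitable water is the column-integrated vapour mass per unit area: PW = (1/g) Σ q̄ Δp, with q in kg/kg and Δp in Pa (1 kg/m² of water = 1 mm).
Layer 1005–900 hPa: Δp = 105 hPa = 10500 Pa, q̄ = 0.013 kg/kg → 0.013 × 10500 / 9.8 = 13.93 mm
Layer 900–540 hPa: Δp = 360 hPa = 36000 Pa, q̄ = 0.0062 kg/kg → 0.0062 × 36000 / 9.8 = 22.78 mm
Layer 540–300 hPa: Δp = 240 hPa = 24000 Pa, q̄ = 0.002 kg/kg → 0.002 × 24000 / 9.8 = 4.90 mm
PW = 13.93 + 22.78 + 4.90 = 41.61 ≈ 41.6 mm.
Rainfall = ε × PW = 0.36 × 41.6 = 15.0 mm.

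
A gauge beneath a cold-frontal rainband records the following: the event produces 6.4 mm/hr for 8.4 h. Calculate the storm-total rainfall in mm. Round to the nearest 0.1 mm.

total ≈ 53.8 mm

Total = Σ Rᵢ Δtᵢ = 6.4 × 8.4
      = 53.76 = 53.8 mm.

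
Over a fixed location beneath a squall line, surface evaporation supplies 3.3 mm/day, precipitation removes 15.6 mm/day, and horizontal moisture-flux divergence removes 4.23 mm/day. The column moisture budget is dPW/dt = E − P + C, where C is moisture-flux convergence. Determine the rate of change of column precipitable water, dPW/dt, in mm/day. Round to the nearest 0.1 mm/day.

dPW/dt = E − P + C = 3.3 − 15.6 + (-4.23) = -16.5 mm/day.

dPW/dt ≈ -16.5 mm/day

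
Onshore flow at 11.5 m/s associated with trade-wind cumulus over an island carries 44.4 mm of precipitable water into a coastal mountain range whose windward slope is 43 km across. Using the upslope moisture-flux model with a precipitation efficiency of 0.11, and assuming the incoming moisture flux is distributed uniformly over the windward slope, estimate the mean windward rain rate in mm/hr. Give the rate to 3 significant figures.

R ≈ 4.70 mm/hr

Incoming column moisture flux per unit ridge length: F = V × PW = 11.5 × 44.4 = 510.6 mm·m/s.
Spread over the 43 km slope with efficiency ε = 0.11: R = ε·F/W = 0.11 × 510.6 / 43000 m = 1.306e-03 mm/s.
R = 1.306e-03 × 3600 = 4.70 mm/hr.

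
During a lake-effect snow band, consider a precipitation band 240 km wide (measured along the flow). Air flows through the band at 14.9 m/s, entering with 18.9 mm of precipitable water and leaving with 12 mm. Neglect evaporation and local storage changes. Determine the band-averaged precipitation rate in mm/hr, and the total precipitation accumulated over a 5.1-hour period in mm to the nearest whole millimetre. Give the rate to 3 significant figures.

Column moisture flux per unit crosswind length is F = V × PW.
Inflow: F_in = 14.9 × 18.9 = 281.61 mm·m/s
Outflow: F_out = 14.9 × 12 = 178.8 mm·m/s
Steady-state rate R = (F_in − F_out)/L = (281.61 − 178.8) / 240000 m = 4.284e-04 mm/s.
R = 4.284e-04 × 3600 = 1.54 mm/hr.
Over 5.1 h: total = 1.54 × 5.1 = 7.854 ≈ 8 mm.

R ≈ 1.54 mm/hr; total ≈ 8 mm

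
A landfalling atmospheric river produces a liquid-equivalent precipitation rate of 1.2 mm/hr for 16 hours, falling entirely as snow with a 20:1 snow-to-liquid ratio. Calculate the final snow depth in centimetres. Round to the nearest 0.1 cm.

snow depth ≈ 38.4 cm

Liquid-equivalent depth = 1.2 × 16 = 19.2 mm.
Snow depth = 19.2 mm × 20 = 384 mm = 38.4 cm.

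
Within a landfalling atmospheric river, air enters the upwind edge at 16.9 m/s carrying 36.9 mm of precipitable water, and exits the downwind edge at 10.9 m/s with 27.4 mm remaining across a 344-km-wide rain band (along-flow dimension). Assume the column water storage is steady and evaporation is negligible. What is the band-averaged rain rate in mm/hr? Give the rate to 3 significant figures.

Column moisture flux per unit crosswind length is F = V × PW.
Inflow: F_in = 16.9 × 36.9 = 623.61 mm·m/s
Outflow: F_out = 10.9 × 27.4 = 298.66 mm·m/s
Steady-state rate R = (F_in − F_out)/L = (623.61 − 298.66) / 344000 m = 9.446e-04 mm/s.
R = 9.446e-04 × 3600 = 3.40 mm/hr.

R ≈ 3.40 mm/hr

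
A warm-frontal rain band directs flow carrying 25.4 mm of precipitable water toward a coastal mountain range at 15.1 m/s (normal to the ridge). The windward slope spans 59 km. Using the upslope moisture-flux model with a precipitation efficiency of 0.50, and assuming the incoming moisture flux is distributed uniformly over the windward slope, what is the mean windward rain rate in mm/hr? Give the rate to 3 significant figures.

Incoming column moisture flux per unit ridge length: F = V × PW = 15.1 × 25.4 = 383.54 mm·m/s.
Spread over the 59 km slope with efficiency ε = 0.50: R = ε·F/W = 0.50 × 383.54 / 59000 m = 3.250e-03 mm/s.
R = 3.250e-03 × 3600 = 11.7 mm/hr.

R ≈ 11.7 mm/hr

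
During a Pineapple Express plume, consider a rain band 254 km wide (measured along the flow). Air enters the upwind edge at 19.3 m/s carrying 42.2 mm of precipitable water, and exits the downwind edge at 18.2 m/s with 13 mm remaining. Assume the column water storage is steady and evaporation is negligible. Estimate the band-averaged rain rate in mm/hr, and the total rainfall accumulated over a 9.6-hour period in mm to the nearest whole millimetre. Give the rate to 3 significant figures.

R ≈ 8.19 mm/hr; total ≈ 79 mm

Column moisture flux per unit crosswind length is F = V × PW.
Inflow: F_in = 19.3 × 42.2 = 814.46 mm·m/s
Outflow: F_out = 18.2 × 13 = 236.6 mm·m/s
Steady-state rate R = (F_in − F_out)/L = (814.46 − 236.6) / 254000 m = 2.275e-03 mm/s.
R = 2.275e-03 × 3600 = 8.19 mm/hr.
Over 9.6 h: total = 8.19 × 9.6 = 78.624 ≈ 79 mm.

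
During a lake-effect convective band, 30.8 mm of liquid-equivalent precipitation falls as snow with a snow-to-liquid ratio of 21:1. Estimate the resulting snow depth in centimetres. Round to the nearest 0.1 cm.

snow depth ≈ 64.7 cm

Snow depth = liquid × ratio = 30.8 mm × 21 = 646.8 mm = 64.7 cm.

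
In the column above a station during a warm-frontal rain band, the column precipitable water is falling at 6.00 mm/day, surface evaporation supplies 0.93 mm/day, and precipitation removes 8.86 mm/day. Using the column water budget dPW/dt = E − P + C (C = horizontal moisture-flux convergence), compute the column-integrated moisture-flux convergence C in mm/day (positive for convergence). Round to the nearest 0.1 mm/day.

C ≈ 1.9 mm/day

dPW/dt = -6.00 mm/day.
C = dPW/dt − E + P = (-6.00) − 0.93 + 8.86 = 1.9 mm/day.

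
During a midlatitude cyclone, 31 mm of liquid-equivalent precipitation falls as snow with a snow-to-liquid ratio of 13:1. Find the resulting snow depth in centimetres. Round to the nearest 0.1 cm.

snow depth ≈ 40.3 cm

Snow depth = liquid × ratio = 31 mm × 13 = 403 mm = 40.3 cm.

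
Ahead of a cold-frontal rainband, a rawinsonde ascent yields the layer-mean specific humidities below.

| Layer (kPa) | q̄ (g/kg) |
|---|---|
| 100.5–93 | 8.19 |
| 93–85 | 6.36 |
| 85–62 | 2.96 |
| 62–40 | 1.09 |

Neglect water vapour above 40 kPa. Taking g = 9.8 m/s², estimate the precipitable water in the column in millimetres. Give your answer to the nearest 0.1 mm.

Precipitable water is the column-integrated vapour mass per unit area: PW = (1/g) Σ q̄ Δp, with q in kg/kg and Δp in Pa (1 kg/m² of water = 1 mm).
Layer 100.5–93 kPa: Δp = 75 hPa = 7500 Pa, q̄ = 0.00819 kg/kg → 0.00819 × 7500 / 9.8 = 6.27 mm
Layer 93–85 kPa: Δp = 80 hPa = 8000 Pa, q̄ = 0.00636 kg/kg → 0.00636 × 8000 / 9.8 = 5.19 mm
Layer 85–62 kPa: Δp = 230 hPa = 23000 Pa, q̄ = 0.00296 kg/kg → 0.00296 × 23000 / 9.8 = 6.95 mm
Layer 62–40 kPa: Δp = 220 hPa = 22000 Pa, q̄ = 0.00109 kg/kg → 0.00109 × 22000 / 9.8 = 2.45 mm
PW = 6.27 + 5.19 + 6.95 + 2.45 = 20.86 ≈ 20.9 mm.

PW ≈ 20.9 mm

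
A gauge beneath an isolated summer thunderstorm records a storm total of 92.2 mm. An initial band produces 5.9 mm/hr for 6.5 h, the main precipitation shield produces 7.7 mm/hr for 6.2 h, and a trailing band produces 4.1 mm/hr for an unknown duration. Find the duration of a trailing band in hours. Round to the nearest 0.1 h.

duration ≈ 1.5 h

Known phases: 5.9 × 6.5 + 7.7 × 6.2 = 38.35 + 47.74 = 86.09 mm.
Remaining depth = 92.2 − 86.09 = 6.11 mm.
Duration = 6.11 / 4.1 = 1.5 h.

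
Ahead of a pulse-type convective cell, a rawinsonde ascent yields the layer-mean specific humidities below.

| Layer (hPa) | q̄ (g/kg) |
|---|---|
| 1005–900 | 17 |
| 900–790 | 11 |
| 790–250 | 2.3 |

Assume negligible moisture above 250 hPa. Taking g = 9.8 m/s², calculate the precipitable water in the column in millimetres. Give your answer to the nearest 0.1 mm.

Precipitable water is the column-integrated vapour mass per unit area: PW = (1/g) Σ q̄ Δp, with q in kg/kg and Δp in Pa (1 kg/m² of water = 1 mm).
Layer 1005–900 hPa: Δp = 105 hPa = 10500 Pa, q̄ = 0.017 kg/kg → 0.017 × 10500 / 9.8 = 18.21 mm
Layer 900–790 hPa: Δp = 110 hPa = 11000 Pa, q̄ = 0.011 kg/kg → 0.011 × 11000 / 9.8 = 12.35 mm
Layer 790–250 hPa: Δp = 540 hPa = 54000 Pa, q̄ = 0.0023 kg/kg → 0.0023 × 54000 / 9.8 = 12.67 mm
PW = 18.21 + 12.35 + 12.67 = 43.23 ≈ 43.2 mm.

PW ≈ 43.2 mm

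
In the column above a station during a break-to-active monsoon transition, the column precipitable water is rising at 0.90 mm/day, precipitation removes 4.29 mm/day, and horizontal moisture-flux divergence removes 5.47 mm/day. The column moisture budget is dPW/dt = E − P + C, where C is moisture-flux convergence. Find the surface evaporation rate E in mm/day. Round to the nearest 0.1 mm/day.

E ≈ 10.7 mm/day

dPW/dt = +0.90 mm/day.
E = dPW/dt + P − C = (+0.90) + 4.29 − (-5.47) = 10.7 mm/day.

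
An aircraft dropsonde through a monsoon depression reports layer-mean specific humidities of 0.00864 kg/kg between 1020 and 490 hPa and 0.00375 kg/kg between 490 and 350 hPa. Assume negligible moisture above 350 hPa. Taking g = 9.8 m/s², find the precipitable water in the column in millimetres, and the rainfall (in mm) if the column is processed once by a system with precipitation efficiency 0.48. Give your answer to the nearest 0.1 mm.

Precipitable water is the column-integrated vapour mass per unit area: PW = (1/g) Σ q̄ Δp, with q in kg/kg and Δp in Pa (1 kg/m² of water = 1 mm).
Layer 1020–490 hPa: Δp = 530 hPa = 53000 Pa, q̄ = 0.00864 kg/kg → 0.00864 × 53000 / 9.8 = 46.73 mm
Layer 490–350 hPa: Δp = 140 hPa = 14000 Pa, q̄ = 0.00375 kg/kg → 0.00375 × 14000 / 9.8 = 5.36 mm
PW = 46.73 + 5.36 = 52.09 ≈ 52.1 mm.
Rainfall = ε × PW = 0.48 × 52.1 = 25.0 mm.

PW ≈ 52.1 mm; rainfall ≈ 25.0 mm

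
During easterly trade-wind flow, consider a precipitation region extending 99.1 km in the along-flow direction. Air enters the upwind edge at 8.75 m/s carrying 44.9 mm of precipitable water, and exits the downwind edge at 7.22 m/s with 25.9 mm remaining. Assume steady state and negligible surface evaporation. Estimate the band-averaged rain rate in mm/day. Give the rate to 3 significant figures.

R ≈ 179 mm/day

Column moisture flux per unit crosswind length is F = V × PW.
Inflow: F_in = 8.75 × 44.9 = 392.875 mm·m/s
Outflow: F_out = 7.22 × 25.9 = 186.998 mm·m/s
Steady-state rate R = (F_in − F_out)/L = (392.875 − 186.998) / 99100 m = 2.077e-03 mm/s.
R = 2.077e-03 × 3600 × 24 = 179 mm/day.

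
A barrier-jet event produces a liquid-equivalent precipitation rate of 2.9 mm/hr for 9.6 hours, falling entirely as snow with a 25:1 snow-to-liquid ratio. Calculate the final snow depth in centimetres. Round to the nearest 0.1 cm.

Liquid-equivalent depth = 2.9 × 9.6 = 27.84 mm.
Snow depth = 27.84 mm × 25 = 696 mm = 69.6 cm.

snow depth ≈ 69.6 cm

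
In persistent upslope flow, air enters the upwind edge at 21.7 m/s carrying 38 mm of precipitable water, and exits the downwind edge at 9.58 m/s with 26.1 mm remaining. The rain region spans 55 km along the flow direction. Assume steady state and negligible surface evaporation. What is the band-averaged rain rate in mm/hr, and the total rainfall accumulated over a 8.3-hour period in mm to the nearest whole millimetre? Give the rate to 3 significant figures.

R ≈ 37.6 mm/hr; total ≈ 312 mm

Column moisture flux per unit crosswind length is F = V × PW.
Inflow: F_in = 21.7 × 38 = 824.6 mm·m/s
Outflow: F_out = 9.58 × 26.1 = 250.038 mm·m/s
Steady-state rate R = (F_in − F_out)/L = (824.6 − 250.038) / 55000 m = 1.045e-02 mm/s.
R = 1.045e-02 × 3600 = 37.6 mm/hr.
Over 8.3 h: total = 37.6 × 8.3 = 312.08 ≈ 312 mm.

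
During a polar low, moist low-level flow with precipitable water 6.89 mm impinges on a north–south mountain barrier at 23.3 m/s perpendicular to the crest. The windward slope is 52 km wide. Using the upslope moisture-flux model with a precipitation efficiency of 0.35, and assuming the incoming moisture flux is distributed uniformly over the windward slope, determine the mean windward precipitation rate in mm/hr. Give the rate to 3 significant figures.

R ≈ 3.89 mm/hr

Incoming column moisture flux per unit ridge length: F = V × PW = 23.3 × 6.89 = 160.537 mm·m/s.
Spread over the 52 km slope with efficiency ε = 0.35: R = ε·F/W = 0.35 × 160.537 / 52000 m = 1.081e-03 mm/s.
R = 1.081e-03 × 3600 = 3.89 mm/hr.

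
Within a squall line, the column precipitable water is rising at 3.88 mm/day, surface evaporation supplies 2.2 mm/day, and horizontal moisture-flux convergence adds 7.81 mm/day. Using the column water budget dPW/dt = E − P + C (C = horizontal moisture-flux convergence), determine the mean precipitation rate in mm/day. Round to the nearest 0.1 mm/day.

dPW/dt = +3.88 mm/day.
P = E + C − dPW/dt = 2.2 + (7.81) − (+3.88) = 6.1 mm/day.

P ≈ 6.1 mm/day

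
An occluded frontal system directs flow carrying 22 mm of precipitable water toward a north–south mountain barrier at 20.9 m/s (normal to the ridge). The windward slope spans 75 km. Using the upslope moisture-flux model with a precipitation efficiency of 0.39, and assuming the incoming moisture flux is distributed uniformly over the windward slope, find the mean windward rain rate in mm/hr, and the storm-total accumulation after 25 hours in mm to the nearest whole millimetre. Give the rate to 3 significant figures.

R ≈ 8.61 mm/hr; total ≈ 215 mm

Incoming column moisture flux per unit ridge length: F = V × PW = 20.9 × 22 = 459.8 mm·m/s.
Spread over the 75 km slope with efficiency ε = 0.39: R = ε·F/W = 0.39 × 459.8 / 75000 m = 2.391e-03 mm/s.
R = 2.391e-03 × 3600 = 8.61 mm/hr.
Over 25 h: total = 8.61 × 25 = 215.25 ≈ 215 mm.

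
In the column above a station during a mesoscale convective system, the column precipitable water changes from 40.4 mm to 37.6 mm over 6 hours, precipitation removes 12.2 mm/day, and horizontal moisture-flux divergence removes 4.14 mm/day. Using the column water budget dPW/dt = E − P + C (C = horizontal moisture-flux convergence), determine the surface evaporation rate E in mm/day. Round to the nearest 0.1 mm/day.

dPW/dt = (37.6 − 40.4) mm / (6/24 day) = -11.200 mm/day.
E = dPW/dt + P − C = (-11.200) + 12.2 − (-4.14) = 5.1 mm/day.

E ≈ 5.1 mm/day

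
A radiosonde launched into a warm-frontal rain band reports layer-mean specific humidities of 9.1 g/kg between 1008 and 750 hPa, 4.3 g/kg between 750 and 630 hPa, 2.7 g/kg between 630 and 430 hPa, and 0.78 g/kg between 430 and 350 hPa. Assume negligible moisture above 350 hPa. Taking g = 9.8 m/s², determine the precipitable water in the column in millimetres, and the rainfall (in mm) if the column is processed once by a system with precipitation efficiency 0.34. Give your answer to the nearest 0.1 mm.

Precipitable water is the column-integrated vapour mass per unit area: PW = (1/g) Σ q̄ Δp, with q in kg/kg and Δp in Pa (1 kg/m² of water = 1 mm).
Layer 1008–750 hPa: Δp = 258 hPa = 25800 Pa, q̄ = 0.0091 kg/kg → 0.0091 × 25800 / 9.8 = 23.96 mm
Layer 750–630 hPa: Δp = 120 hPa = 12000 Pa, q̄ = 0.0043 kg/kg → 0.0043 × 12000 / 9.8 = 5.27 mm
Layer 630–430 hPa: Δp = 200 hPa = 20000 Pa, q̄ = 0.0027 kg/kg → 0.0027 × 20000 / 9.8 = 5.51 mm
Layer 430–350 hPa: Δp = 80 hPa = 8000 Pa, q̄ = 0.00078 kg/kg → 0.00078 × 8000 / 9.8 = 0.64 mm
PW = 23.96 + 5.27 + 5.51 + 0.64 = 35.38 ≈ 35.4 mm.
Rainfall = ε × PW = 0.34 × 35.4 = 12.0 mm.

PW ≈ 35.4 mm; rainfall ≈ 12.0 mm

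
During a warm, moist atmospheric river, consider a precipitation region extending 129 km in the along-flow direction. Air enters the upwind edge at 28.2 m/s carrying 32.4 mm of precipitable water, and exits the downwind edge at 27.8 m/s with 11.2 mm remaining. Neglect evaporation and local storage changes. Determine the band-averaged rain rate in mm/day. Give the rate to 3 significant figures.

R ≈ 403 mm/day

Column moisture flux per unit crosswind length is F = V × PW.
Inflow: F_in = 28.2 × 32.4 = 913.68 mm·m/s
Outflow: F_out = 27.8 × 11.2 = 311.36 mm·m/s
Steady-state rate R = (F_in − F_out)/L = (913.68 − 311.36) / 129000 m = 4.669e-03 mm/s.
R = 4.669e-03 × 3600 × 24 = 403 mm/day.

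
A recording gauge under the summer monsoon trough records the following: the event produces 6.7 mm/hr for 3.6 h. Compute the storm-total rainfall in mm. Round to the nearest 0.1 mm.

total ≈ 24.1 mm

Total = Σ Rᵢ Δtᵢ = 6.7 × 3.6
      = 24.12 = 24.1 mm.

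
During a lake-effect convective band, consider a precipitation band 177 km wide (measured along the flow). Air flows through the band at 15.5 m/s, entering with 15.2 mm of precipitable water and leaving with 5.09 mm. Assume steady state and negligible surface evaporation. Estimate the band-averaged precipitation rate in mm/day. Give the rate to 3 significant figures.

R ≈ 76.5 mm/day

Column moisture flux per unit crosswind length is F = V × PW.
Inflow: F_in = 15.5 × 15.2 = 235.6 mm·m/s
Outflow: F_out = 15.5 × 5.09 = 78.895 mm·m/s
Steady-state rate R = (F_in − F_out)/L = (235.6 − 78.895) / 177000 m = 8.853e-04 mm/s.
R = 8.853e-04 × 3600 × 24 = 76.5 mm/day.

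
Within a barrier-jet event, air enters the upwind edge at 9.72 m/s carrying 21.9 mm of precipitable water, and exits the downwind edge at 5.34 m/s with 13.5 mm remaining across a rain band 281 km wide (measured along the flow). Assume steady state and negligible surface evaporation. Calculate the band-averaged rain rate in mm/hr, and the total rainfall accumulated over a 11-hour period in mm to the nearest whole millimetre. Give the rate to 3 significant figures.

Column moisture flux per unit crosswind length is F = V × PW.
Inflow: F_in = 9.72 × 21.9 = 212.868 mm·m/s
Outflow: F_out = 5.34 × 13.5 = 72.09 mm·m/s
Steady-state rate R = (F_in − F_out)/L = (212.868 − 72.09) / 281000 m = 5.010e-04 mm/s.
R = 5.010e-04 × 3600 = 1.80 mm/hr.
Over 11 h: total = 1.80 × 11 = 19.8 ≈ 20 mm.

R ≈ 1.80 mm/hr; total ≈ 20 mm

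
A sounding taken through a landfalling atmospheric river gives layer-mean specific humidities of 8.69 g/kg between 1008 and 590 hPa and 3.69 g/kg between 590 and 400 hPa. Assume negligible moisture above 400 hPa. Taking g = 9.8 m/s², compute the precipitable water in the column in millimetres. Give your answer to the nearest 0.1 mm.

PW ≈ 44.2 mm

Precipitable water is the column-integrated vapour mass per unit area: PW = (1/g) Σ q̄ Δp, with q in kg/kg and Δp in Pa (1 kg/m² of water = 1 mm).
Layer 1008–590 hPa: Δp = 418 hPa = 41800 Pa, q̄ = 0.00869 kg/kg → 0.00869 × 41800 / 9.8 = 37.07 mm
Layer 590–400 hPa: Δp = 190 hPa = 19000 Pa, q̄ = 0.00369 kg/kg → 0.00369 × 19000 / 9.8 = 7.15 mm
PW = 37.07 + 7.15 = 44.22 ≈ 44.2 mm.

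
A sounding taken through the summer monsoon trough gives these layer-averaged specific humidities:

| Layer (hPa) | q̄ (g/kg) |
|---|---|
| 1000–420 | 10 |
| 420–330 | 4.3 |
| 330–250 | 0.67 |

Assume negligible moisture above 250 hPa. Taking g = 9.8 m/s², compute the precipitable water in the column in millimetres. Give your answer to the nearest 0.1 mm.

PW ≈ 63.7 mm

Precipitable water is the column-integrated vapour mass per unit area: PW = (1/g) Σ q̄ Δp, with q in kg/kg and Δp in Pa (1 kg/m² of water = 1 mm).
Layer 1000–420 hPa: Δp = 580 hPa = 58000 Pa, q̄ = 0.01 kg/kg → 0.01 × 58000 / 9.8 = 59.18 mm
Layer 420–330 hPa: Δp = 90 hPa = 9000 Pa, q̄ = 0.0043 kg/kg → 0.0043 × 9000 / 9.8 = 3.95 mm
Layer 330–250 hPa: Δp = 80 hPa = 8000 Pa, q̄ = 0.00067 kg/kg → 0.00067 × 8000 / 9.8 = 0.55 mm
PW = 59.18 + 3.95 + 0.55 = 63.68 ≈ 63.7 mm.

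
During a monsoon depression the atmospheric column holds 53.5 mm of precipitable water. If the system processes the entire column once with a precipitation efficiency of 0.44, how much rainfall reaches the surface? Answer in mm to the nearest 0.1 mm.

Rainfall = ε × PW = 0.44 × 53.5 = 23.5 mm.

rainfall ≈ 23.5 mm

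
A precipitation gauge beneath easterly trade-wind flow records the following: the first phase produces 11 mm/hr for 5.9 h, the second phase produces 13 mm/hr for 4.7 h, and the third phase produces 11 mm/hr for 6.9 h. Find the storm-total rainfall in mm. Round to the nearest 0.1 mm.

total ≈ 201.9 mm

Total = Σ Rᵢ Δtᵢ = 11 × 5.9 + 13 × 4.7 + 11 × 6.9
      = 64.9 + 61.1 + 75.9 = 201.9 mm.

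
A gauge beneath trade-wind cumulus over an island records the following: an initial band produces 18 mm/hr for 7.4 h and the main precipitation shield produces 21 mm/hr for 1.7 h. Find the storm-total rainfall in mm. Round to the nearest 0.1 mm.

total ≈ 168.9 mm

Total = Σ Rᵢ Δtᵢ = 18 × 7.4 + 21 × 1.7
      = 133.2 + 35.7 = 168.9 mm.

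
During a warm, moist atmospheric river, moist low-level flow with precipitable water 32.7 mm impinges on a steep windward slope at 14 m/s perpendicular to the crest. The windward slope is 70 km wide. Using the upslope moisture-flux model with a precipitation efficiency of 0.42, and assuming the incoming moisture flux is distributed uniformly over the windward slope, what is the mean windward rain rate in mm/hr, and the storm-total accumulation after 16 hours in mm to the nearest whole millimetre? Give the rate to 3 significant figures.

Incoming column moisture flux per unit ridge length: F = V × PW = 14 × 32.7 = 457.8 mm·m/s.
Spread over the 70 km slope with efficiency ε = 0.42: R = ε·F/W = 0.42 × 457.8 / 70000 m = 2.747e-03 mm/s.
R = 2.747e-03 × 3600 = 9.89 mm/hr.
Over 16 h: total = 9.89 × 16 = 158.24 ≈ 158 mm.

R ≈ 9.89 mm/hr; total ≈ 158 mm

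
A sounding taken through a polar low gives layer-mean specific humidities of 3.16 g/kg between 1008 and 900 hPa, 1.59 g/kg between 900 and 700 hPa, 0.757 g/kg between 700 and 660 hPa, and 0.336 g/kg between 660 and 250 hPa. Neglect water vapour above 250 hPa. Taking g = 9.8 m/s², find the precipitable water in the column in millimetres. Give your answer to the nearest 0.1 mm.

PW ≈ 8.4 mm

Precipitable water is the column-integrated vapour mass per unit area: PW = (1/g) Σ q̄ Δp, with q in kg/kg and Δp in Pa (1 kg/m² of water = 1 mm).
Layer 1008–900 hPa: Δp = 108 hPa = 10800 Pa, q̄ = 0.00316 kg/kg → 0.00316 × 10800 / 9.8 = 3.48 mm
Layer 900–700 hPa: Δp = 200 hPa = 20000 Pa, q̄ = 0.00159 kg/kg → 0.00159 × 20000 / 9.8 = 3.24 mm
Layer 700–660 hPa: Δp = 40 hPa = 4000 Pa, q̄ = 0.000757 kg/kg → 0.000757 × 4000 / 9.8 = 0.31 mm
Layer 660–250 hPa: Δp = 410 hPa = 41000 Pa, q̄ = 0.000336 kg/kg → 0.000336 × 41000 / 9.8 = 1.41 mm
PW = 3.48 + 3.24 + 0.31 + 1.41 = 8.44 ≈ 8.4 mm.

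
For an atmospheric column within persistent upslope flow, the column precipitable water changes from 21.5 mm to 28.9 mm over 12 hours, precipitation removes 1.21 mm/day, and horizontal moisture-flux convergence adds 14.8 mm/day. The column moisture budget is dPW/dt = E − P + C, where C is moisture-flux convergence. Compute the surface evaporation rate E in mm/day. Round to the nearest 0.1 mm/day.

E ≈ 1.2 mm/day

dPW/dt = (28.9 − 21.5) mm / (12/24 day) = +14.800 mm/day.
E = dPW/dt + P − C = (+14.800) + 1.21 − (14.8) = 1.2 mm/day.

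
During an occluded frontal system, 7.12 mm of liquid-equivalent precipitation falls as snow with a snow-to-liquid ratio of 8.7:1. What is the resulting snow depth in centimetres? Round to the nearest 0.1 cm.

snow depth ≈ 6.2 cm

Snow depth = liquid × ratio = 7.12 mm × 8.7 = 61.944 mm = 6.2 cm.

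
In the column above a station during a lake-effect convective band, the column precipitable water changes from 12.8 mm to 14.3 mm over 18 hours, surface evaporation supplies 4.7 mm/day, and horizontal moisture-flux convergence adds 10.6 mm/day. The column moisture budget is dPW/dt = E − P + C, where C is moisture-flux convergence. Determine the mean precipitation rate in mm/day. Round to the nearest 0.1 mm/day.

P ≈ 13.3 mm/day

dPW/dt = (14.3 − 12.8) mm / (18/24 day) = +2.000 mm/day.
P = E + C − dPW/dt = 4.7 + (10.6) − (+2.000) = 13.3 mm/day.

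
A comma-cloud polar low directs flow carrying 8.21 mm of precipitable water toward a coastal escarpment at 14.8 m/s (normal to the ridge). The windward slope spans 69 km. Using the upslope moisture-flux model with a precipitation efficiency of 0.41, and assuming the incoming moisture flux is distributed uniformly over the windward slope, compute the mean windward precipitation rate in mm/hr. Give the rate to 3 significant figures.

Incoming column moisture flux per unit ridge length: F = V × PW = 14.8 × 8.21 = 121.508 mm·m/s.
Spread over the 69 km slope with efficiency ε = 0.41: R = ε·F/W = 0.41 × 121.508 / 69000 m = 7.220e-04 mm/s.
R = 7.220e-04 × 3600 = 2.60 mm/hr.

R ≈ 2.60 mm/hr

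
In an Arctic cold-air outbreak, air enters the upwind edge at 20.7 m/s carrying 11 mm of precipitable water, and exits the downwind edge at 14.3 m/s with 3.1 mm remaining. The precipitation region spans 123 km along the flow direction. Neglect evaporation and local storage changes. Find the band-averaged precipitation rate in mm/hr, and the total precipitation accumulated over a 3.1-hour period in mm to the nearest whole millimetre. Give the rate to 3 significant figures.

R ≈ 5.37 mm/hr; total ≈ 17 mm

Column moisture flux per unit crosswind length is F = V × PW.
Inflow: F_in = 20.7 × 11 = 227.7 mm·m/s
Outflow: F_out = 14.3 × 3.1 = 44.33 mm·m/s
Steady-state rate R = (F_in − F_out)/L = (227.7 − 44.33) / 123000 m = 1.491e-03 mm/s.
R = 1.491e-03 × 3600 = 5.37 mm/hr.
Over 3.1 h: total = 5.37 × 3.1 = 16.647 ≈ 17 mm.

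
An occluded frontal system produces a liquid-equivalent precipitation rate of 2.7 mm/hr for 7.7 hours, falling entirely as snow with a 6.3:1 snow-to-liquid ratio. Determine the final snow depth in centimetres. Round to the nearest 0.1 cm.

snow depth ≈ 13.1 cm

Liquid-equivalent depth = 2.7 × 7.7 = 20.79 mm.
Snow depth = 20.79 mm × 6.3 = 130.977 mm = 13.1 cm.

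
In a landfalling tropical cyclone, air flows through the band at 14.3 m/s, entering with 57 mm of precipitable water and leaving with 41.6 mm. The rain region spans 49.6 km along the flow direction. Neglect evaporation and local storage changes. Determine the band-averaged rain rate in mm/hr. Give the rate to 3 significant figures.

R ≈ 16.0 mm/hr

Column moisture flux per unit crosswind length is F = V × PW.
Inflow: F_in = 14.3 × 57 = 815.1 mm·m/s
Outflow: F_out = 14.3 × 41.6 = 594.88 mm·m/s
Steady-state rate R = (F_in − F_out)/L = (815.1 − 594.88) / 49600 m = 4.440e-03 mm/s.
R = 4.440e-03 × 3600 = 16.0 mm/hr.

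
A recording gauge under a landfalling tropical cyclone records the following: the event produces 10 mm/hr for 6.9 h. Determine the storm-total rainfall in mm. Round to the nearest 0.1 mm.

Total = Σ Rᵢ Δtᵢ = 10 × 6.9
      = 69 = 69.0 mm.

total ≈ 69.0 mm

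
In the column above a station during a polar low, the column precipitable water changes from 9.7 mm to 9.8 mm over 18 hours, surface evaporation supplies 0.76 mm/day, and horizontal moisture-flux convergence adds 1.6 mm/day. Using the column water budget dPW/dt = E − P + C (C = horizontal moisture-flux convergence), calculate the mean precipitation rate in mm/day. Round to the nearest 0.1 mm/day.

dPW/dt = (9.8 − 9.7) mm / (18/24 day) = +0.133 mm/day.
P = E + C − dPW/dt = 0.76 + (1.6) − (+0.133) = 2.2 mm/day.

P ≈ 2.2 mm/day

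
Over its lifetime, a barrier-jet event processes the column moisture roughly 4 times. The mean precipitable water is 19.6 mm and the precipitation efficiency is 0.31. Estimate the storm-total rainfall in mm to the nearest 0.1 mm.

Each cycle deposits ε × PW = 0.31 × 19.6 = 6.076 mm.
Over 4 cycles: 4 × 6.076 = 24.3 mm.

rainfall ≈ 24.3 mm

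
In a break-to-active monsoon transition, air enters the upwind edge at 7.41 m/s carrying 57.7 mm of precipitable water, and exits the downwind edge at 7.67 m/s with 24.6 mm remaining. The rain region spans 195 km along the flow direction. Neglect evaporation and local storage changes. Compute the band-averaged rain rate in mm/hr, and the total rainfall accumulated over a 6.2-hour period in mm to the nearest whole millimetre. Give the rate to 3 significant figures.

Column moisture flux per unit crosswind length is F = V × PW.
Inflow: F_in = 7.41 × 57.7 = 427.557 mm·m/s
Outflow: F_out = 7.67 × 24.6 = 188.682 mm·m/s
Steady-state rate R = (F_in − F_out)/L = (427.557 − 188.682) / 195000 m = 1.225e-03 mm/s.
R = 1.225e-03 × 3600 = 4.41 mm/hr.
Over 6.2 h: total = 4.41 × 6.2 = 27.342 ≈ 27 mm.

R ≈ 4.41 mm/hr; total ≈ 27 mm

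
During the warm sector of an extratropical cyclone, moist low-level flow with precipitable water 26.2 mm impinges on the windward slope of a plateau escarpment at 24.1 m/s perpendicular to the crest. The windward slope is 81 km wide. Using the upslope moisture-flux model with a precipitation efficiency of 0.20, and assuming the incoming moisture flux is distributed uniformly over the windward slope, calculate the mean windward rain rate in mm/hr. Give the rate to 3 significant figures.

R ≈ 5.61 mm/hr

Incoming column moisture flux per unit ridge length: F = V × PW = 24.1 × 26.2 = 631.42 mm·m/s.
Spread over the 81 km slope with efficiency ε = 0.20: R = ε·F/W = 0.20 × 631.42 / 81000 m = 1.559e-03 mm/s.
R = 1.559e-03 × 3600 = 5.61 mm/hr.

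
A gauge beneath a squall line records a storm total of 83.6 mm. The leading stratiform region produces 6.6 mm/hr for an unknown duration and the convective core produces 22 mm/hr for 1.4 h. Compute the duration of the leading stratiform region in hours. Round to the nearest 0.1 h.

duration ≈ 8.0 h

Known phases: 22 × 1.4 = 30.8 mm.
Remaining depth = 83.6 − 30.8 = 52.8 mm.
Duration = 52.8 / 6.6 = 8.0 h.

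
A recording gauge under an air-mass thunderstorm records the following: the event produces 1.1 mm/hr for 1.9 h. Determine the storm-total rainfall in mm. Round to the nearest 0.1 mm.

total ≈ 2.1 mm

Total = Σ Rᵢ Δtᵢ = 1.1 × 1.9
      = 2.09 = 2.1 mm.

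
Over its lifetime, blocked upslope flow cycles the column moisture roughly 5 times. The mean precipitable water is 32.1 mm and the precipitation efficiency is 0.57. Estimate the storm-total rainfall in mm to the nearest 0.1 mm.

rainfall ≈ 91.5 mm

Each cycle deposits ε × PW = 0.57 × 32.1 = 18.297 mm.
Over 5 cycles: 5 × 18.297 = 91.5 mm.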